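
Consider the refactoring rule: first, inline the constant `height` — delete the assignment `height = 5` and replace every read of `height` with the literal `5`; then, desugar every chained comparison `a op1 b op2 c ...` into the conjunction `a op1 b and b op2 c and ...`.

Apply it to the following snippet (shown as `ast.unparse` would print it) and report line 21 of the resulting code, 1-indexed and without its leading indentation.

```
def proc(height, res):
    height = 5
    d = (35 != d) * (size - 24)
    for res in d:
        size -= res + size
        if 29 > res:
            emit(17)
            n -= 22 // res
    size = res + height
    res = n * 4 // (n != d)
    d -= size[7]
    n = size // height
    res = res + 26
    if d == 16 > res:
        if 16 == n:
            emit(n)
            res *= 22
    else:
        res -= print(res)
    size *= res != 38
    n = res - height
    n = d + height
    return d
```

Transformed code:
def proc(height, res):
    d = (35 != d) * (size - 24)
    for res in d:
        size -= res + size
        if 29 > res:
            emit(17)
            n -= 22 // res
    size = res + 5
    res = n * 4 // (n != d)
    d -= size[7]
    n = size // 5
    res = res + 26
    if d == 16 and 16 > res:
        if 16 == n:
            emit(n)
            res *= 22
    else:
        res -= print(res)
    size *= res != 38
    n = res - 5
    n = d + 5
    return d

n = d + 5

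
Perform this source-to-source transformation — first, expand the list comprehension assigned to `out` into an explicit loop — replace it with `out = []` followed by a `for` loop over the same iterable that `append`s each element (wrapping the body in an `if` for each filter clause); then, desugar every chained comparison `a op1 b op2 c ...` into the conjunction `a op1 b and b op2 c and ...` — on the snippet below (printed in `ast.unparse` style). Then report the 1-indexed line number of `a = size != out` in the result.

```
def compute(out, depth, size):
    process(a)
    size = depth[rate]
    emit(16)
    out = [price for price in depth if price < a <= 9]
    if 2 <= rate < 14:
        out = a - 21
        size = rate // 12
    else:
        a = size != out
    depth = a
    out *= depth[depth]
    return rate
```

Transformed code:
def compute(out, depth, size):
    process(a)
    size = depth[rate]
    emit(16)
    out = []
    for price in depth:
        if price < a and a <= 9:
            out.append(price)
    if 2 <= rate and rate < 14:
        out = a - 21
        size = rate // 12
    else:
        a = size != out
    depth = a
    out *= depth[depth]
    return rate

13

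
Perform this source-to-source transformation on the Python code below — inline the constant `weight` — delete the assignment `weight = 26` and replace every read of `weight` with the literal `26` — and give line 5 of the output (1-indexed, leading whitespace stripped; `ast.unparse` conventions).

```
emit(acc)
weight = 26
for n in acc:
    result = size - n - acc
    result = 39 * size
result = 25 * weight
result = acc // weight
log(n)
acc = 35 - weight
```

Transformed code:
emit(acc)
for n in acc:
    result = size - n - acc
    result = 39 * size
result = 25 * 26
result = acc // 26
log(n)
acc = 35 - 26

result = 25 * 26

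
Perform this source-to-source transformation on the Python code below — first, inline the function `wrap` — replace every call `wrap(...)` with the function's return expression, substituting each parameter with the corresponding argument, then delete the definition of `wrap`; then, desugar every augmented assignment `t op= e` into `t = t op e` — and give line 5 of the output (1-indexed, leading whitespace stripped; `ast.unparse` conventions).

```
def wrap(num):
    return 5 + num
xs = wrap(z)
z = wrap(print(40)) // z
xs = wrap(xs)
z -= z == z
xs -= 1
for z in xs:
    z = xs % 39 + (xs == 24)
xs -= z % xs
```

Transformed code:
xs = 5 + z
z = (5 + print(40)) // z
xs = 5 + xs
z = z - (z == z)
xs = xs - 1
for z in xs:
    z = xs % 39 + (xs == 24)
xs = xs - z % xs

xs = xs - 1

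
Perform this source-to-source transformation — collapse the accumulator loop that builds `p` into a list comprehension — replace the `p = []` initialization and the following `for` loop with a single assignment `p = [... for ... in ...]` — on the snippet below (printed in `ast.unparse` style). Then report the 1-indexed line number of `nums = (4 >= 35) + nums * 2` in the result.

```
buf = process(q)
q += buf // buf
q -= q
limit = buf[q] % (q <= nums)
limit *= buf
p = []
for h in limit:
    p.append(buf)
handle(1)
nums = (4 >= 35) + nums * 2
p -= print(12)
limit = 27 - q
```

8

Transformed code:
buf = process(q)
q += buf // buf
q -= q
limit = buf[q] % (q <= nums)
limit *= buf
p = [buf for h in limit]
handle(1)
nums = (4 >= 35) + nums * 2
p -= print(12)
limit = 27 - q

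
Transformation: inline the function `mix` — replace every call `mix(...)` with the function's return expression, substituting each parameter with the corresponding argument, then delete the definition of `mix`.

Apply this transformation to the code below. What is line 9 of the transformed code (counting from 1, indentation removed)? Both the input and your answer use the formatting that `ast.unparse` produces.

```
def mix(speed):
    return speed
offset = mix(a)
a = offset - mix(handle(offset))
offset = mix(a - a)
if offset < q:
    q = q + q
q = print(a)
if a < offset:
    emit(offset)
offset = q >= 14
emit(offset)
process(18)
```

offset = q >= 14

Transformed code:
offset = a
a = offset - handle(offset)
offset = a - a
if offset < q:
    q = q + q
q = print(a)
if a < offset:
    emit(offset)
offset = q >= 14
emit(offset)
process(18)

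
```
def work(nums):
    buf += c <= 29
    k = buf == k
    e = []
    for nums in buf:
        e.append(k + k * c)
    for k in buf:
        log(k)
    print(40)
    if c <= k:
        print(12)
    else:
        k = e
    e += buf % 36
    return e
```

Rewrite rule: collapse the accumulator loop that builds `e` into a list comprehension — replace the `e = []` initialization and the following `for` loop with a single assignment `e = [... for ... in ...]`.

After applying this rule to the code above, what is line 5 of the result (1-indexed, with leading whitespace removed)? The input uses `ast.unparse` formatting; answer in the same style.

Transformed code:
def work(nums):
    buf += c <= 29
    k = buf == k
    e = [k + k * c for nums in buf]
    for k in buf:
        log(k)
    print(40)
    if c <= k:
        print(12)
    else:
        k = e
    e += buf % 36
    return e

for k in buf:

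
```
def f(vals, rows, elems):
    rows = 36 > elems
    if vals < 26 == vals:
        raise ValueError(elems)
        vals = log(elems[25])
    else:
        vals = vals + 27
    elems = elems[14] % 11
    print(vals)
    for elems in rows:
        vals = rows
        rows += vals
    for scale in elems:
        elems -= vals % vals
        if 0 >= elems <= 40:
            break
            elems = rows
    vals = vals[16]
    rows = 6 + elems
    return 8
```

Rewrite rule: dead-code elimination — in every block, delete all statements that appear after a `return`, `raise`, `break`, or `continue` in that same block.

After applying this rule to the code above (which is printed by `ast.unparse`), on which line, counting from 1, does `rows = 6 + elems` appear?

17

Transformed code:
def f(vals, rows, elems):
    rows = 36 > elems
    if vals < 26 == vals:
        raise ValueError(elems)
    else:
        vals = vals + 27
    elems = elems[14] % 11
    print(vals)
    for elems in rows:
        vals = rows
        rows += vals
    for scale in elems:
        elems -= vals % vals
        if 0 >= elems <= 40:
            break
    vals = vals[16]
    rows = 6 + elems
    return 8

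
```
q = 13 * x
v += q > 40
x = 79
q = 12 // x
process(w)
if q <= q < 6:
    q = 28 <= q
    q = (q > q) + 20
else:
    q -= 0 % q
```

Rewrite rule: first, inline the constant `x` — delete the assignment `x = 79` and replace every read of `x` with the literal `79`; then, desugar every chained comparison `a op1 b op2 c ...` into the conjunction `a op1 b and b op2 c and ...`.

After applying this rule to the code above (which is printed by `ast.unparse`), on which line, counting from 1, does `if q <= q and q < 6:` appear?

Transformed code:
q = 13 * 79
v += q > 40
q = 12 // 79
process(w)
if q <= q and q < 6:
    q = 28 <= q
    q = (q > q) + 20
else:
    q -= 0 % q

5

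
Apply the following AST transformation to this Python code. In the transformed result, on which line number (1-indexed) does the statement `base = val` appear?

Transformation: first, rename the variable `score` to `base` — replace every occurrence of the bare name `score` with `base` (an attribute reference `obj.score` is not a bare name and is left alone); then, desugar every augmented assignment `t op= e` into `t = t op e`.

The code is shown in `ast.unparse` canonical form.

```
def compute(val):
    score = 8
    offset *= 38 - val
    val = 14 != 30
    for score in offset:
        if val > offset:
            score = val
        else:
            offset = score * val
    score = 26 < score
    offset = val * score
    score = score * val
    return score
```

Transformed code:
def compute(val):
    base = 8
    offset = offset * (38 - val)
    val = 14 != 30
    for base in offset:
        if val > offset:
            base = val
        else:
            offset = base * val
    base = 26 < base
    offset = val * base
    base = base * val
    return base

7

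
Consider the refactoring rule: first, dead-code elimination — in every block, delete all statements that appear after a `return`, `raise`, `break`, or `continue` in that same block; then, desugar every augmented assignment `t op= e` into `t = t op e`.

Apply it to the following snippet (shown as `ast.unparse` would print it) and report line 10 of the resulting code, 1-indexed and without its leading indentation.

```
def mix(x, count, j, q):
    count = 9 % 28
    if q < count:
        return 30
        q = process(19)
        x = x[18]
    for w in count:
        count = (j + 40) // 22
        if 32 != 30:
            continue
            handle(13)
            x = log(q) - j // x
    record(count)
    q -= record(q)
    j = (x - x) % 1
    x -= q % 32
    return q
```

q = q - record(q)

Transformed code:
def mix(x, count, j, q):
    count = 9 % 28
    if q < count:
        return 30
    for w in count:
        count = (j + 40) // 22
        if 32 != 30:
            continue
    record(count)
    q = q - record(q)
    j = (x - x) % 1
    x = x - q % 32
    return q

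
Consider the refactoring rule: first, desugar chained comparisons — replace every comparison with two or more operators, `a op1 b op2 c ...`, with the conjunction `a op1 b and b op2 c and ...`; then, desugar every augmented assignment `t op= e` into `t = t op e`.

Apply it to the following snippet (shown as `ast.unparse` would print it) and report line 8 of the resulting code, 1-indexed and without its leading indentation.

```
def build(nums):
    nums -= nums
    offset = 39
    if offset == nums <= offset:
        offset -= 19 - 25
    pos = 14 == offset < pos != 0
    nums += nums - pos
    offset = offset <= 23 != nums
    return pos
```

offset = offset <= 23 and 23 != nums

Transformed code:
def build(nums):
    nums = nums - nums
    offset = 39
    if offset == nums and nums <= offset:
        offset = offset - (19 - 25)
    pos = 14 == offset and offset < pos and (pos != 0)
    nums = nums + (nums - pos)
    offset = offset <= 23 and 23 != nums
    return pos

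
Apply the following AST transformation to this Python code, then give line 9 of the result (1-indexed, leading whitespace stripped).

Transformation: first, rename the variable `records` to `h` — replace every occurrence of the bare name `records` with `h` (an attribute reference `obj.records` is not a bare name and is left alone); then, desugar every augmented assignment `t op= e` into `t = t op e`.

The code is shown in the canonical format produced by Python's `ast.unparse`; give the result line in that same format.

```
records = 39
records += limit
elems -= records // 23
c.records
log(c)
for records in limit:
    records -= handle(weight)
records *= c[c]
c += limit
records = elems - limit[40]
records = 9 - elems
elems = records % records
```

Transformed code:
h = 39
h = h + limit
elems = elems - h // 23
c.records
log(c)
for h in limit:
    h = h - handle(weight)
h = h * c[c]
c = c + limit
h = elems - limit[40]
h = 9 - elems
elems = h % h

c = c + limit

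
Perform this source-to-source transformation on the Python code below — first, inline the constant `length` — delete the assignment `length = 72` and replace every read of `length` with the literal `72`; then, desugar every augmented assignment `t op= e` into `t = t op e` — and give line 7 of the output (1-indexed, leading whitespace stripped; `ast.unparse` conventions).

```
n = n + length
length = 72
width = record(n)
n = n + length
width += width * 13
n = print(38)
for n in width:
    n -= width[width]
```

n = n - width[width]

Transformed code:
n = n + 72
width = record(n)
n = n + 72
width = width + width * 13
n = print(38)
for n in width:
    n = n - width[width]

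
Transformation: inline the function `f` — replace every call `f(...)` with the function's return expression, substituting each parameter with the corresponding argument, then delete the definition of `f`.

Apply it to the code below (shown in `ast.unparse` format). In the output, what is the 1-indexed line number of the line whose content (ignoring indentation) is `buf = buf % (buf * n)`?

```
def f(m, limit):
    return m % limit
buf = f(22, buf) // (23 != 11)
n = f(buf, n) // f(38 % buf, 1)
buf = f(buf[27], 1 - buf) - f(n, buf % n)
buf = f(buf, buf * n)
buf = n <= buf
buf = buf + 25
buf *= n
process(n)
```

Transformed code:
buf = 22 % buf // (23 != 11)
n = buf % n // (38 % buf % 1)
buf = buf[27] % (1 - buf) - n % (buf % n)
buf = buf % (buf * n)
buf = n <= buf
buf = buf + 25
buf *= n
process(n)

4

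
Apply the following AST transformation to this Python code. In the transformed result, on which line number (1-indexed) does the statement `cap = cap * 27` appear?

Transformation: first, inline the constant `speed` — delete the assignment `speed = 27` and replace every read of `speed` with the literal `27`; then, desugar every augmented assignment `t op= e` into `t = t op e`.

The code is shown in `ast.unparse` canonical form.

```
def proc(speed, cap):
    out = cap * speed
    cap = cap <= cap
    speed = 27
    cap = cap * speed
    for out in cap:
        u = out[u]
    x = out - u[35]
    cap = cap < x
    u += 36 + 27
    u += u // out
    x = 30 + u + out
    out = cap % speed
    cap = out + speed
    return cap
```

Transformed code:
def proc(speed, cap):
    out = cap * 27
    cap = cap <= cap
    cap = cap * 27
    for out in cap:
        u = out[u]
    x = out - u[35]
    cap = cap < x
    u = u + (36 + 27)
    u = u + u // out
    x = 30 + u + out
    out = cap % 27
    cap = out + 27
    return cap

4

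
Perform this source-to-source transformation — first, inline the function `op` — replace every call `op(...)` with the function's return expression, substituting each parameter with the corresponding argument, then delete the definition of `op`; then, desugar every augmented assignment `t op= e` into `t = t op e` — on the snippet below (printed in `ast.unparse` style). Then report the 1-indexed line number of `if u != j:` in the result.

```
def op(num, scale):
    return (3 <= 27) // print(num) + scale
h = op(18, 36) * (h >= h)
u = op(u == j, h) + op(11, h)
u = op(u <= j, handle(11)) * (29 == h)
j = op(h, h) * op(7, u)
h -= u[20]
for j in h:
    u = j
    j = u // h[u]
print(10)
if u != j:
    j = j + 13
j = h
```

10

Transformed code:
h = ((3 <= 27) // print(18) + 36) * (h >= h)
u = (3 <= 27) // print(u == j) + h + ((3 <= 27) // print(11) + h)
u = ((3 <= 27) // print(u <= j) + handle(11)) * (29 == h)
j = ((3 <= 27) // print(h) + h) * ((3 <= 27) // print(7) + u)
h = h - u[20]
for j in h:
    u = j
    j = u // h[u]
print(10)
if u != j:
    j = j + 13
j = h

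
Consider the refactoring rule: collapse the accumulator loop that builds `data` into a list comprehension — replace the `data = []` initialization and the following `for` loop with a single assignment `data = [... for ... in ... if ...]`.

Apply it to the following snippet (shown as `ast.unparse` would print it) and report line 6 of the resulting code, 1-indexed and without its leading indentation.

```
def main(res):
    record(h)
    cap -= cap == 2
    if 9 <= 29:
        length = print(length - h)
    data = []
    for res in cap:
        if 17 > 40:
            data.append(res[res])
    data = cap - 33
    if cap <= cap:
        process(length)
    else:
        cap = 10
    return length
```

data = [res[res] for res in cap if 17 > 40]

Transformed code:
def main(res):
    record(h)
    cap -= cap == 2
    if 9 <= 29:
        length = print(length - h)
    data = [res[res] for res in cap if 17 > 40]
    data = cap - 33
    if cap <= cap:
        process(length)
    else:
        cap = 10
    return length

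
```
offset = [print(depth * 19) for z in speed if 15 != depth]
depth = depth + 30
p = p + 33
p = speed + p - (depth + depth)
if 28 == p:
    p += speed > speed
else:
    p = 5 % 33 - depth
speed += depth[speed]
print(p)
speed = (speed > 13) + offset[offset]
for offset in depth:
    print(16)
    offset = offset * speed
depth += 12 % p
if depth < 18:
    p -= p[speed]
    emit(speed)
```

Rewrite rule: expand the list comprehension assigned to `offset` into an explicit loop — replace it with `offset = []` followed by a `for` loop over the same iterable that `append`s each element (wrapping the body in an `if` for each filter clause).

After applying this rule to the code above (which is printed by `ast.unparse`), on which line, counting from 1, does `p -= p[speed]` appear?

20

Transformed code:
offset = []
for z in speed:
    if 15 != depth:
        offset.append(print(depth * 19))
depth = depth + 30
p = p + 33
p = speed + p - (depth + depth)
if 28 == p:
    p += speed > speed
else:
    p = 5 % 33 - depth
speed += depth[speed]
print(p)
speed = (speed > 13) + offset[offset]
for offset in depth:
    print(16)
    offset = offset * speed
depth += 12 % p
if depth < 18:
    p -= p[speed]
    emit(speed)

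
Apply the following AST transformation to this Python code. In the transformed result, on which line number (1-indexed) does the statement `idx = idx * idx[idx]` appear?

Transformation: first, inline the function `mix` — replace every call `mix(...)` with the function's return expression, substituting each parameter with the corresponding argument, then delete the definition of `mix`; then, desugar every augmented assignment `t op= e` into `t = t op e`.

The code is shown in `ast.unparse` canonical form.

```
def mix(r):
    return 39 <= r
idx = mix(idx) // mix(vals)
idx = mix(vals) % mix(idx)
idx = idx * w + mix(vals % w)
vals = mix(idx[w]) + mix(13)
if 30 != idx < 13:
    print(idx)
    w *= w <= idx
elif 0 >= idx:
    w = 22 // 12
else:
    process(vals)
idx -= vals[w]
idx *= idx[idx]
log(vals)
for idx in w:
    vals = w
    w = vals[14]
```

13

Transformed code:
idx = (39 <= idx) // (39 <= vals)
idx = (39 <= vals) % (39 <= idx)
idx = idx * w + (39 <= vals % w)
vals = (39 <= idx[w]) + (39 <= 13)
if 30 != idx < 13:
    print(idx)
    w = w * (w <= idx)
elif 0 >= idx:
    w = 22 // 12
else:
    process(vals)
idx = idx - vals[w]
idx = idx * idx[idx]
log(vals)
for idx in w:
    vals = w
    w = vals[14]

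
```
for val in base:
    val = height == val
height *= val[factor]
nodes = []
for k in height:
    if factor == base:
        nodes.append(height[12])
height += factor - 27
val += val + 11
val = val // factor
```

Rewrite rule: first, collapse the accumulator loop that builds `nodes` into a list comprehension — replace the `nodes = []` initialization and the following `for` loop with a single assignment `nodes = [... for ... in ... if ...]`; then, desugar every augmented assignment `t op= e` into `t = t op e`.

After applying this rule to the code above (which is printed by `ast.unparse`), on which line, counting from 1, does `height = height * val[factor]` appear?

3

Transformed code:
for val in base:
    val = height == val
height = height * val[factor]
nodes = [height[12] for k in height if factor == base]
height = height + (factor - 27)
val = val + (val + 11)
val = val // factor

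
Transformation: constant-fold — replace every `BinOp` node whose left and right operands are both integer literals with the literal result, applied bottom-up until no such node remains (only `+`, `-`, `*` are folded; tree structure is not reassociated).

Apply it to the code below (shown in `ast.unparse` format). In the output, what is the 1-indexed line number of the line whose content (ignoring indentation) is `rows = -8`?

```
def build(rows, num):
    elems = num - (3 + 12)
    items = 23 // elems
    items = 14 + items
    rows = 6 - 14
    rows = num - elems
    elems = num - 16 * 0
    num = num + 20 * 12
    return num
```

5

Transformed code:
def build(rows, num):
    elems = num - 15
    items = 23 // elems
    items = 14 + items
    rows = -8
    rows = num - elems
    elems = num - 0
    num = num + 240
    return num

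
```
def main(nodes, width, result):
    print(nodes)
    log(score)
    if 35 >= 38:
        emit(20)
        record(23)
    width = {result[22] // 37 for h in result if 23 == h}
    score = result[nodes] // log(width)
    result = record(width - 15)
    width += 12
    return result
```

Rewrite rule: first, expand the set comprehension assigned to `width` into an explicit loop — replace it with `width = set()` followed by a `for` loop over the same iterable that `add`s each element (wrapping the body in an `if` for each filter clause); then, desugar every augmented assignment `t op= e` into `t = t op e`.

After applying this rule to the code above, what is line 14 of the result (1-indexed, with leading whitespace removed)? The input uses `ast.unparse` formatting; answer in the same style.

Transformed code:
def main(nodes, width, result):
    print(nodes)
    log(score)
    if 35 >= 38:
        emit(20)
        record(23)
    width = set()
    for h in result:
        if 23 == h:
            width.add(result[22] // 37)
    score = result[nodes] // log(width)
    result = record(width - 15)
    width = width + 12
    return result

return result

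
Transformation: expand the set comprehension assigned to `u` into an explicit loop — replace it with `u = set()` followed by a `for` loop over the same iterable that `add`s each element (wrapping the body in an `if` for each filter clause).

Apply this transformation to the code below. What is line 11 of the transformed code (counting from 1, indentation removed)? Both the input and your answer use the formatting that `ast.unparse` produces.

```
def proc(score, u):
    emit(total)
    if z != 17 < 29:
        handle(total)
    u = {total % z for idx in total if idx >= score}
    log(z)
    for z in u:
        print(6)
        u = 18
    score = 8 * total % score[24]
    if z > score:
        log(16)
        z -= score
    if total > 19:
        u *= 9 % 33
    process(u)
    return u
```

print(6)

Transformed code:
def proc(score, u):
    emit(total)
    if z != 17 < 29:
        handle(total)
    u = set()
    for idx in total:
        if idx >= score:
            u.add(total % z)
    log(z)
    for z in u:
        print(6)
        u = 18
    score = 8 * total % score[24]
    if z > score:
        log(16)
        z -= score
    if total > 19:
        u *= 9 % 33
    process(u)
    return u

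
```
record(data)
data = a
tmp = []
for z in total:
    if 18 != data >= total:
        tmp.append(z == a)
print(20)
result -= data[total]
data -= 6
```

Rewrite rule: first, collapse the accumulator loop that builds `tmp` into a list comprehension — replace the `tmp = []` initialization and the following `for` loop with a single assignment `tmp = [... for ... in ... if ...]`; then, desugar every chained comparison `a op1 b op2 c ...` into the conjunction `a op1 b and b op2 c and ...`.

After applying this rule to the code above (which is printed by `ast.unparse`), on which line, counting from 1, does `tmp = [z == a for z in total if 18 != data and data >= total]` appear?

Transformed code:
record(data)
data = a
tmp = [z == a for z in total if 18 != data and data >= total]
print(20)
result -= data[total]
data -= 6

3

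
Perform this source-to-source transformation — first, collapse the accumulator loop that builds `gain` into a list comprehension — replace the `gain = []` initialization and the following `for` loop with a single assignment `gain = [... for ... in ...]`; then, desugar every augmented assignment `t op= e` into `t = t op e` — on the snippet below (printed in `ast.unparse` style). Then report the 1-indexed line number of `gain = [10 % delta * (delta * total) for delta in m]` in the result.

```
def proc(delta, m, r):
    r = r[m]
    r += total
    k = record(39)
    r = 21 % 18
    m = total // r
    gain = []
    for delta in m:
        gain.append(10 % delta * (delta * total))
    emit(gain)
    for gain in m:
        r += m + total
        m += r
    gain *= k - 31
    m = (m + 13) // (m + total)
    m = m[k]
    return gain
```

7

Transformed code:
def proc(delta, m, r):
    r = r[m]
    r = r + total
    k = record(39)
    r = 21 % 18
    m = total // r
    gain = [10 % delta * (delta * total) for delta in m]
    emit(gain)
    for gain in m:
        r = r + (m + total)
        m = m + r
    gain = gain * (k - 31)
    m = (m + 13) // (m + total)
    m = m[k]
    return gain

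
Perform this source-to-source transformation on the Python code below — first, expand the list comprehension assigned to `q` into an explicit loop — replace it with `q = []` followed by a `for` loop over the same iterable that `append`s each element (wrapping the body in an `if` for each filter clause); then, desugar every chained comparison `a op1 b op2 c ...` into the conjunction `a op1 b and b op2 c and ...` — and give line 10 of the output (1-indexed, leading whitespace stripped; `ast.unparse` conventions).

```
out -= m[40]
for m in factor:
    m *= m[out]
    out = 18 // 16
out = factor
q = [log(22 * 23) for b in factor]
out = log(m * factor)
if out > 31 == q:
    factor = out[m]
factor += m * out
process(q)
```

if out > 31 and 31 == q:

Transformed code:
out -= m[40]
for m in factor:
    m *= m[out]
    out = 18 // 16
out = factor
q = []
for b in factor:
    q.append(log(22 * 23))
out = log(m * factor)
if out > 31 and 31 == q:
    factor = out[m]
factor += m * out
process(q)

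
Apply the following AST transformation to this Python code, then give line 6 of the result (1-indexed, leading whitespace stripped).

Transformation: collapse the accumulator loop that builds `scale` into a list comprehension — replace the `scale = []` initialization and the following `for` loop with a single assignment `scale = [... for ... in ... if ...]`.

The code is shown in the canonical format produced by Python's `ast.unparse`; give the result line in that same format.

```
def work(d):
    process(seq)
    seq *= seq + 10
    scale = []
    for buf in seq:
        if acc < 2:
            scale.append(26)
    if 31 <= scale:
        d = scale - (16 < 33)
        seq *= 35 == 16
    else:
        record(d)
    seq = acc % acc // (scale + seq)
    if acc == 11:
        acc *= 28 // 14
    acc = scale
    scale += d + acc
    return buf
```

Transformed code:
def work(d):
    process(seq)
    seq *= seq + 10
    scale = [26 for buf in seq if acc < 2]
    if 31 <= scale:
        d = scale - (16 < 33)
        seq *= 35 == 16
    else:
        record(d)
    seq = acc % acc // (scale + seq)
    if acc == 11:
        acc *= 28 // 14
    acc = scale
    scale += d + acc
    return buf

d = scale - (16 < 33)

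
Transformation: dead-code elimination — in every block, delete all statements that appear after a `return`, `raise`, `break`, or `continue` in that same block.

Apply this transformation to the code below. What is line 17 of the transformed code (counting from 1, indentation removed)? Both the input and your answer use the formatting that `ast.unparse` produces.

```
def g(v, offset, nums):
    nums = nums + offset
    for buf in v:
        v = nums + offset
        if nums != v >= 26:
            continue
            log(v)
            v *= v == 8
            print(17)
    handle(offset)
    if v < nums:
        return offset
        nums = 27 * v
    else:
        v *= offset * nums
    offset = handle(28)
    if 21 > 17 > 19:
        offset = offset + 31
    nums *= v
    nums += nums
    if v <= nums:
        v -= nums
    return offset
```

if v <= nums:

Transformed code:
def g(v, offset, nums):
    nums = nums + offset
    for buf in v:
        v = nums + offset
        if nums != v >= 26:
            continue
    handle(offset)
    if v < nums:
        return offset
    else:
        v *= offset * nums
    offset = handle(28)
    if 21 > 17 > 19:
        offset = offset + 31
    nums *= v
    nums += nums
    if v <= nums:
        v -= nums
    return offset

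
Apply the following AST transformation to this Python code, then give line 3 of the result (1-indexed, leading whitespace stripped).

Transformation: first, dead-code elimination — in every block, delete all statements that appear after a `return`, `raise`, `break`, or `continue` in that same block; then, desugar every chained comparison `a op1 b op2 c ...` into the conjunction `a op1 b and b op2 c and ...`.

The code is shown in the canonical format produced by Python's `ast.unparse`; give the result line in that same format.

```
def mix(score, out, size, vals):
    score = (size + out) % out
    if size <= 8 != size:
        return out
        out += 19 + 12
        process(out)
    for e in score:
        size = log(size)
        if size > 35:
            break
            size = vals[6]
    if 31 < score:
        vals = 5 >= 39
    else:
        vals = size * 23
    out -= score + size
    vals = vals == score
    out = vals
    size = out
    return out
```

Transformed code:
def mix(score, out, size, vals):
    score = (size + out) % out
    if size <= 8 and 8 != size:
        return out
    for e in score:
        size = log(size)
        if size > 35:
            break
    if 31 < score:
        vals = 5 >= 39
    else:
        vals = size * 23
    out -= score + size
    vals = vals == score
    out = vals
    size = out
    return out

if size <= 8 and 8 != size:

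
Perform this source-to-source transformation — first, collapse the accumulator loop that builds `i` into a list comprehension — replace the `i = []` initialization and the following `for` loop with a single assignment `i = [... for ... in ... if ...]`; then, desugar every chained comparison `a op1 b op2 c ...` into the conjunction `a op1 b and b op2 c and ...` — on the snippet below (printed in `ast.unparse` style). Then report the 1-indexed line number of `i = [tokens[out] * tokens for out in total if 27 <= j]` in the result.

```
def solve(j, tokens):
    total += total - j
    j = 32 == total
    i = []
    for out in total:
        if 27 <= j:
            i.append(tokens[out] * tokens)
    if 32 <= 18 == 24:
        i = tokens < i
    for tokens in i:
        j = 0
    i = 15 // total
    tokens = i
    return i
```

4

Transformed code:
def solve(j, tokens):
    total += total - j
    j = 32 == total
    i = [tokens[out] * tokens for out in total if 27 <= j]
    if 32 <= 18 and 18 == 24:
        i = tokens < i
    for tokens in i:
        j = 0
    i = 15 // total
    tokens = i
    return i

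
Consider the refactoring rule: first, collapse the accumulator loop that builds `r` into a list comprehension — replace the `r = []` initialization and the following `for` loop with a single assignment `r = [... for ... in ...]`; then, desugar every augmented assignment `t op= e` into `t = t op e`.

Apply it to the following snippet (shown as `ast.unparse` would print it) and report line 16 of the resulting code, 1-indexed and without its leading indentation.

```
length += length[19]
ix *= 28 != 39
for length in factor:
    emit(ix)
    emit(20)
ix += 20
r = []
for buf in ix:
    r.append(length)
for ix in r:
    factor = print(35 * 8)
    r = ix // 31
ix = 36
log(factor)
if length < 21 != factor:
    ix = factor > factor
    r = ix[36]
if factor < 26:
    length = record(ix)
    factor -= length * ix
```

Transformed code:
length = length + length[19]
ix = ix * (28 != 39)
for length in factor:
    emit(ix)
    emit(20)
ix = ix + 20
r = [length for buf in ix]
for ix in r:
    factor = print(35 * 8)
    r = ix // 31
ix = 36
log(factor)
if length < 21 != factor:
    ix = factor > factor
    r = ix[36]
if factor < 26:
    length = record(ix)
    factor = factor - length * ix

if factor < 26:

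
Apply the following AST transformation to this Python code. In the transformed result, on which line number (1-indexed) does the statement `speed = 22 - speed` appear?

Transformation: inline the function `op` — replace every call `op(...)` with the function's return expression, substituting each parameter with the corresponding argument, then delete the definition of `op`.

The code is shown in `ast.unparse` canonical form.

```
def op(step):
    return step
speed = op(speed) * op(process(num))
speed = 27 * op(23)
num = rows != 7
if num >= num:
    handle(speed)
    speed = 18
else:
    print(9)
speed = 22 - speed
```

9

Transformed code:
speed = speed * process(num)
speed = 27 * 23
num = rows != 7
if num >= num:
    handle(speed)
    speed = 18
else:
    print(9)
speed = 22 - speed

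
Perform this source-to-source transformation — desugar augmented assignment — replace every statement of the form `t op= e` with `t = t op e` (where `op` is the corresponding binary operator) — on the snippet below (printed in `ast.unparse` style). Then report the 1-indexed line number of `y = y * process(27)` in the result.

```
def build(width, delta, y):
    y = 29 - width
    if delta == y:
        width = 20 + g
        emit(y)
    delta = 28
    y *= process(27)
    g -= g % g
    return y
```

Transformed code:
def build(width, delta, y):
    y = 29 - width
    if delta == y:
        width = 20 + g
        emit(y)
    delta = 28
    y = y * process(27)
    g = g - g % g
    return y

7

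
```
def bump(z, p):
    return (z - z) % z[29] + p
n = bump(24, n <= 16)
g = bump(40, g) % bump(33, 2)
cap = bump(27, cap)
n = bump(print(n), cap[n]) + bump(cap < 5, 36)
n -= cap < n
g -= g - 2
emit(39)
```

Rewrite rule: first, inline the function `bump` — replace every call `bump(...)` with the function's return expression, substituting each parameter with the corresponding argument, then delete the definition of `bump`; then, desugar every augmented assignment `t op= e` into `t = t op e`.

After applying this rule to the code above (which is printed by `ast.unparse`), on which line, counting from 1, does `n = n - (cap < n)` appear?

Transformed code:
n = (24 - 24) % 24[29] + (n <= 16)
g = ((40 - 40) % 40[29] + g) % ((33 - 33) % 33[29] + 2)
cap = (27 - 27) % 27[29] + cap
n = (print(n) - print(n)) % print(n)[29] + cap[n] + (((cap < 5) - (cap < 5)) % (cap < 5)[29] + 36)
n = n - (cap < n)
g = g - (g - 2)
emit(39)

5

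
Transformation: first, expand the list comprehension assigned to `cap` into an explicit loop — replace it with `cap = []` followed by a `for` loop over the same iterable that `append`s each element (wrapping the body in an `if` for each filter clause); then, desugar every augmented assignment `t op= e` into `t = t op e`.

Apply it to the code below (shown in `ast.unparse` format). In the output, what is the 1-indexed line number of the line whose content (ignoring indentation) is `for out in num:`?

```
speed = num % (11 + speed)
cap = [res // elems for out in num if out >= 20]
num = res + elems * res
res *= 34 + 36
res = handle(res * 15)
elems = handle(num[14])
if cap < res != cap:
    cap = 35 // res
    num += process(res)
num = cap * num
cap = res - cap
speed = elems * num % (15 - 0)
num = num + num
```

3

Transformed code:
speed = num % (11 + speed)
cap = []
for out in num:
    if out >= 20:
        cap.append(res // elems)
num = res + elems * res
res = res * (34 + 36)
res = handle(res * 15)
elems = handle(num[14])
if cap < res != cap:
    cap = 35 // res
    num = num + process(res)
num = cap * num
cap = res - cap
speed = elems * num % (15 - 0)
num = num + num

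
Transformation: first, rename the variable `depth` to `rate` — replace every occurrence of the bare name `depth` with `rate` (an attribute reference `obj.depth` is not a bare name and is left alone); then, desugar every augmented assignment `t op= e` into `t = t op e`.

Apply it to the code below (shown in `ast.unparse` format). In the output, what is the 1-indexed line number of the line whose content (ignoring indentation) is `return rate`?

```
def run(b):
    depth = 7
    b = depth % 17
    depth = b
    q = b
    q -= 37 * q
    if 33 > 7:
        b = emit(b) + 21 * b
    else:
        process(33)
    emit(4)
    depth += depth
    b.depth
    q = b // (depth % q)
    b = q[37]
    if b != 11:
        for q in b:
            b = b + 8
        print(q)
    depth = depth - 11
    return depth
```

Transformed code:
def run(b):
    rate = 7
    b = rate % 17
    rate = b
    q = b
    q = q - 37 * q
    if 33 > 7:
        b = emit(b) + 21 * b
    else:
        process(33)
    emit(4)
    rate = rate + rate
    b.depth
    q = b // (rate % q)
    b = q[37]
    if b != 11:
        for q in b:
            b = b + 8
        print(q)
    rate = rate - 11
    return rate

21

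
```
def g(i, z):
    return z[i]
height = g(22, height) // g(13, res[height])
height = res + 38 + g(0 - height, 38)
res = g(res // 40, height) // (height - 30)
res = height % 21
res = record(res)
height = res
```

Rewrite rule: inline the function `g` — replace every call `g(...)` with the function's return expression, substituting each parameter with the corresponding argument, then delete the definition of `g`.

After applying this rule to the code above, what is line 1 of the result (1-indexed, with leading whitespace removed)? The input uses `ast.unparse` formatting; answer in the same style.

Transformed code:
height = height[22] // res[height][13]
height = res + 38 + 38[0 - height]
res = height[res // 40] // (height - 30)
res = height % 21
res = record(res)
height = res

height = height[22] // res[height][13]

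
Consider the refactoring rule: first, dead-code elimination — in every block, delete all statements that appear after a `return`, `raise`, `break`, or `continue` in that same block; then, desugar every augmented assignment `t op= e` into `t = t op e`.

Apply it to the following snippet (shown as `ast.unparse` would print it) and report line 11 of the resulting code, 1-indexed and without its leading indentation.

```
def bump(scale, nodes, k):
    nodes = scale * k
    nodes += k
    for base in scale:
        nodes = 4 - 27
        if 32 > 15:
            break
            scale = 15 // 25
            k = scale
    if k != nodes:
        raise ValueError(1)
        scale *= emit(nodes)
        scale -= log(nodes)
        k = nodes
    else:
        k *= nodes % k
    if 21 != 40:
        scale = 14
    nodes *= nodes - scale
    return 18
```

k = k * (nodes % k)

Transformed code:
def bump(scale, nodes, k):
    nodes = scale * k
    nodes = nodes + k
    for base in scale:
        nodes = 4 - 27
        if 32 > 15:
            break
    if k != nodes:
        raise ValueError(1)
    else:
        k = k * (nodes % k)
    if 21 != 40:
        scale = 14
    nodes = nodes * (nodes - scale)
    return 18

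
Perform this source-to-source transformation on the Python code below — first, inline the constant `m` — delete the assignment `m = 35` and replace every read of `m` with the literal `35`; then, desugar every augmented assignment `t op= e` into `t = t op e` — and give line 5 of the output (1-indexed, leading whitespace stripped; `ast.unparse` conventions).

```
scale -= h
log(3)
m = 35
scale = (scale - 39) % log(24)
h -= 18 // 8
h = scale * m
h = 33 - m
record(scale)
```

h = scale * 35

Transformed code:
scale = scale - h
log(3)
scale = (scale - 39) % log(24)
h = h - 18 // 8
h = scale * 35
h = 33 - 35
record(scale)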